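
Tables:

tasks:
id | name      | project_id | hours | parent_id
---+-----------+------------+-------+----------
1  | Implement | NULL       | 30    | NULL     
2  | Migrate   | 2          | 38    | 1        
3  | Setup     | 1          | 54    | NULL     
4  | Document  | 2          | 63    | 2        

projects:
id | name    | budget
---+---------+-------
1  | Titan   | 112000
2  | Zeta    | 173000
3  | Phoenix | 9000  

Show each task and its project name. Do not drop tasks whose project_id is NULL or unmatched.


LEFT JOIN keeps every row from tasks (the left table); where project_id has no match in projects, the project columns become NULL. Walk through each task:
  - task 1 (Implement): project_id=NULL, no match -> kept with NULL
  - task 2 (Migrate): project_id=2 -> matches Zeta
  - task 3 (Setup): project_id=1 -> matches Titan
  - task 4 (Document): project_id=2 -> matches Zeta
All 4 rows appear; 1 has NULL project.

SQL:
SELECT a.name, b.name AS project
FROM tasks a
LEFT JOIN projects b ON a.project_id = b.id

Result:
name      | project
----------+--------
Implement | NULL   
Migrate   | Zeta   
Setup     | Titan  
Document  | Zeta   


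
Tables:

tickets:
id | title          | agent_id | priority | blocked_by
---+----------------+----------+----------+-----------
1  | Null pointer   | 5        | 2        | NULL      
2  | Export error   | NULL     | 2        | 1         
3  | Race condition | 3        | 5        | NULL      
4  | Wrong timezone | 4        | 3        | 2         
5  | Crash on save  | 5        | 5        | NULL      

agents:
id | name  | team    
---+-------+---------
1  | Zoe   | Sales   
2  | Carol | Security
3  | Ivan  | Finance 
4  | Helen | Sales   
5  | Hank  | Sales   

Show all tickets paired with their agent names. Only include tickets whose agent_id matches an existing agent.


INNER JOIN keeps only tickets rows whose agent_id matches an id in agents. Walk through each ticket:
  - ticket 1 (Null pointer): agent_id=5 -> matches Hank
  - ticket 2 (Export error): agent_id=NULL, no match -> dropped
  - ticket 3 (Race condition): agent_id=3 -> matches Ivan
  - ticket 4 (Wrong timezone): agent_id=4 -> matches Helen
  - ticket 5 (Crash on save): agent_id=5 -> matches Hank
So 1 of 5 rows is dropped.

SQL:
SELECT a.title, b.name AS agent
FROM tickets a
INNER JOIN agents b ON a.agent_id = b.id

Result:
title          | agent
---------------+------
Null pointer   | Hank 
Race condition | Ivan 
Wrong timezone | Helen
Crash on save  | Hank 


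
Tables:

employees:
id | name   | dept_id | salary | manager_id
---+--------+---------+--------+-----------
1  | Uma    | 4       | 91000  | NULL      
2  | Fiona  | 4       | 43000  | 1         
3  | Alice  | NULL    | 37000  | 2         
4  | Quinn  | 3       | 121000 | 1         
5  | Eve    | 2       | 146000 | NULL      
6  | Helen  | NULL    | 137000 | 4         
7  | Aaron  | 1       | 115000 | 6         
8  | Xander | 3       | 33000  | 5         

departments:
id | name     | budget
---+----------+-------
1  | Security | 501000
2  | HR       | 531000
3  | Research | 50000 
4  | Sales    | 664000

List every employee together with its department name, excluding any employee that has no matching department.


INNER JOIN keeps only employees rows whose dept_id matches an id in departments. Walk through each employee:
  - employee 1 (Uma): dept_id=4 -> matches Sales
  - employee 2 (Fiona): dept_id=4 -> matches Sales
  - employee 3 (Alice): dept_id=NULL, no match -> dropped
  - employee 4 (Quinn): dept_id=3 -> matches Research
  - employee 5 (Eve): dept_id=2 -> matches HR
  - employee 6 (Helen): dept_id=NULL, no match -> dropped
  - employee 7 (Aaron): dept_id=1 -> matches Security
  - employee 8 (Xander): dept_id=3 -> matches Research
So 2 of 8 rows are dropped.

SQL:
SELECT a.name, b.name AS department
FROM employees a
INNER JOIN departments b ON a.dept_id = b.id

Result:
name   | department
-------+-----------
Uma    | Sales     
Fiona  | Sales     
Quinn  | Research  
Eve    | HR        
Aaron  | Security  
Xander | Research  


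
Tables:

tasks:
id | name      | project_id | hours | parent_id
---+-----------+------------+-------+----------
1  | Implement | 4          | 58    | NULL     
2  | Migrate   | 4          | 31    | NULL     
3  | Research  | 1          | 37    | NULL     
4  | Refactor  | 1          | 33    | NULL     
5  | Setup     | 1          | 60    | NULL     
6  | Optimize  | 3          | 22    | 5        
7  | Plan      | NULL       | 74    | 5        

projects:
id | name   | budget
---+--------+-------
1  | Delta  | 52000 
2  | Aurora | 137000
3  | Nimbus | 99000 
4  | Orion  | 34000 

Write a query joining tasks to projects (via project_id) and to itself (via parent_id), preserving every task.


Two LEFT JOINs from the same base table tasks: one to projects via project_id, one to tasks itself via parent_id. Both are LEFT so every task is preserved.
Match against projects:
  - task 1 (Implement): project_id=4 -> matches Orion
  - task 2 (Migrate): project_id=4 -> matches Orion
  - task 3 (Research): project_id=1 -> matches Delta
  - task 4 (Refactor): project_id=1 -> matches Delta
  - task 5 (Setup): project_id=1 -> matches Delta
  - task 6 (Optimize): project_id=3 -> matches Nimbus
  - task 7 (Plan): project_id=NULL, no match -> kept with NULL
Match against tasks (self):
  - task 1 (Implement): parent_id=NULL -> NULL
  - task 2 (Migrate): parent_id=NULL -> NULL
  - task 3 (Research): parent_id=NULL -> NULL
  - task 4 (Refactor): parent_id=NULL -> NULL
  - task 5 (Setup): parent_id=NULL -> NULL
  - task 6 (Optimize): parent_id=5 -> Setup
  - task 7 (Plan): parent_id=5 -> Setup

SQL:
SELECT a.name, b.name AS project, c.name AS parent
FROM tasks a
LEFT JOIN projects b ON a.project_id = b.id
LEFT JOIN tasks c ON a.parent_id = c.id

Result:
name      | project | parent
----------+---------+-------
Implement | Orion   | NULL  
Migrate   | Orion   | NULL  
Research  | Delta   | NULL  
Refactor  | Delta   | NULL  
Setup     | Delta   | NULL  
Optimize  | Nimbus  | Setup 
Plan      | NULL    | Setup 


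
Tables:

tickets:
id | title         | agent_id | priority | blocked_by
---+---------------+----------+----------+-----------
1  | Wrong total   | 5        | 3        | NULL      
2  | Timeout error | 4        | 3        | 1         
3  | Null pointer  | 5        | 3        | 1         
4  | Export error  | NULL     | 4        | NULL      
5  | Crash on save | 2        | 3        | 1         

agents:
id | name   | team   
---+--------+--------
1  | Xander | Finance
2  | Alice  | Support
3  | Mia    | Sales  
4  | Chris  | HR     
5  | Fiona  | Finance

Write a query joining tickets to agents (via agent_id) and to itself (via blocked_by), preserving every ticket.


Two LEFT JOINs from the same base table tickets: one to agents via agent_id, one to tickets itself via blocked_by. Both are LEFT so every ticket is preserved.
Match against agents:
  - ticket 1 (Wrong total): agent_id=5 -> matches Fiona
  - ticket 2 (Timeout error): agent_id=4 -> matches Chris
  - ticket 3 (Null pointer): agent_id=5 -> matches Fiona
  - ticket 4 (Export error): agent_id=NULL, no match -> kept with NULL
  - ticket 5 (Crash on save): agent_id=2 -> matches Alice
Match against tickets (self):
  - ticket 1 (Wrong total): blocked_by=NULL -> NULL
  - ticket 2 (Timeout error): blocked_by=1 -> Wrong total
  - ticket 3 (Null pointer): blocked_by=1 -> Wrong total
  - ticket 4 (Export error): blocked_by=NULL -> NULL
  - ticket 5 (Crash on save): blocked_by=1 -> Wrong total

SQL:
SELECT a.title, b.name AS agent, c.title AS blocked_by
FROM tickets a
LEFT JOIN agents b ON a.agent_id = b.id
LEFT JOIN tickets c ON a.blocked_by = c.id

Result:
title         | agent | blocked_by 
--------------+-------+------------
Wrong total   | Fiona | NULL       
Timeout error | Chris | Wrong total
Null pointer  | Fiona | Wrong total
Export error  | NULL  | NULL       
Crash on save | Alice | Wrong total


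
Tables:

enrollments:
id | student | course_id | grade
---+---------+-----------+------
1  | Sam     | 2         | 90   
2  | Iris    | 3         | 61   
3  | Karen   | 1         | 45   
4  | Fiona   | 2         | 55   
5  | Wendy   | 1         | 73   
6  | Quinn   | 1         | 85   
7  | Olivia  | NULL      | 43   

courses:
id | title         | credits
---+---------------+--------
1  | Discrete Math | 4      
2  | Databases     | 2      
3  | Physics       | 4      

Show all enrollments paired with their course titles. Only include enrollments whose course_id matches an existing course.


INNER JOIN keeps only enrollments rows whose course_id matches an id in courses. Walk through each enrollment:
  - enrollment 1 (Sam): course_id=2 -> matches Databases
  - enrollment 2 (Iris): course_id=3 -> matches Physics
  - enrollment 3 (Karen): course_id=1 -> matches Discrete Math
  - enrollment 4 (Fiona): course_id=2 -> matches Databases
  - enrollment 5 (Wendy): course_id=1 -> matches Discrete Math
  - enrollment 6 (Quinn): course_id=1 -> matches Discrete Math
  - enrollment 7 (Olivia): course_id=NULL, no match -> dropped
So 1 of 7 rows is dropped.

SQL:
SELECT a.student, b.title AS course
FROM enrollments a
INNER JOIN courses b ON a.course_id = b.id

Result:
student | course       
--------+--------------
Sam     | Databases    
Iris    | Physics      
Karen   | Discrete Math
Fiona   | Databases    
Wendy   | Discrete Math
Quinn   | Discrete Math


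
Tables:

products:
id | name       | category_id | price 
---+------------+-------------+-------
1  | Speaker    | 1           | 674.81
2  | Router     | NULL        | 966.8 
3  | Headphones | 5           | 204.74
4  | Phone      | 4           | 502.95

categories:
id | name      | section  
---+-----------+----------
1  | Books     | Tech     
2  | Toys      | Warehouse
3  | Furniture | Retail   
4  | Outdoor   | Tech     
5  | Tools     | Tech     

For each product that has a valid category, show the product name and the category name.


INNER JOIN keeps only products rows whose category_id matches an id in categories. Walk through each product:
  - product 1 (Speaker): category_id=1 -> matches Books
  - product 2 (Router): category_id=NULL, no match -> dropped
  - product 3 (Headphones): category_id=5 -> matches Tools
  - product 4 (Phone): category_id=4 -> matches Outdoor
So 1 of 4 rows is dropped.

SQL:
SELECT a.name, b.name AS category
FROM products a
INNER JOIN categories b ON a.category_id = b.id

Result:
name       | category
-----------+---------
Speaker    | Books   
Headphones | Tools   
Phone      | Outdoor 


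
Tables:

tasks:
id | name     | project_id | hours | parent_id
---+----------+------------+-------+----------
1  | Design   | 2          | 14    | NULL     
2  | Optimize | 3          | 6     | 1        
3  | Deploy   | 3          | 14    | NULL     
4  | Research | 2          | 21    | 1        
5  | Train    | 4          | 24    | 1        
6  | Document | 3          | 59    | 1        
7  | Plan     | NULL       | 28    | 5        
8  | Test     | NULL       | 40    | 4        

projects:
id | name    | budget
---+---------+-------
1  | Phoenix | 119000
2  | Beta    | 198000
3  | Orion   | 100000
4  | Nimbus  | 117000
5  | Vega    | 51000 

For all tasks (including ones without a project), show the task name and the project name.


LEFT JOIN keeps every row from tasks (the left table); where project_id has no match in projects, the project columns become NULL. Walk through each task:
  - task 1 (Design): project_id=2 -> matches Beta
  - task 2 (Optimize): project_id=3 -> matches Orion
  - task 3 (Deploy): project_id=3 -> matches Orion
  - task 4 (Research): project_id=2 -> matches Beta
  - task 5 (Train): project_id=4 -> matches Nimbus
  - task 6 (Document): project_id=3 -> matches Orion
  - task 7 (Plan): project_id=NULL, no match -> kept with NULL
  - task 8 (Test): project_id=NULL, no match -> kept with NULL
All 8 rows appear; 2 have NULL project.

SQL:
SELECT a.name, b.name AS project
FROM tasks a
LEFT JOIN projects b ON a.project_id = b.id

Result:
name     | project
---------+--------
Design   | Beta   
Optimize | Orion  
Deploy   | Orion  
Research | Beta   
Train    | Nimbus 
Document | Orion  
Plan     | NULL   
Test     | NULL   


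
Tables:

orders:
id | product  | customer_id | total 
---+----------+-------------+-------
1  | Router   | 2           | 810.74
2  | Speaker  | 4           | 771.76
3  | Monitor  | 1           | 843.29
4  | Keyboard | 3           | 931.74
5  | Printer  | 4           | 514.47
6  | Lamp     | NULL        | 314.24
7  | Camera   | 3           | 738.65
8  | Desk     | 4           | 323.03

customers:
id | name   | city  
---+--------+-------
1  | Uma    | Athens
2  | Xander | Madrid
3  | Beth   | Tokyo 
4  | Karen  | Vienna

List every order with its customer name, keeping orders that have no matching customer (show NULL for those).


LEFT JOIN keeps every row from orders (the left table); where customer_id has no match in customers, the customer columns become NULL. Walk through each order:
  - order 1 (Router): customer_id=2 -> matches Xander
  - order 2 (Speaker): customer_id=4 -> matches Karen
  - order 3 (Monitor): customer_id=1 -> matches Uma
  - order 4 (Keyboard): customer_id=3 -> matches Beth
  - order 5 (Printer): customer_id=4 -> matches Karen
  - order 6 (Lamp): customer_id=NULL, no match -> kept with NULL
  - order 7 (Camera): customer_id=3 -> matches Beth
  - order 8 (Desk): customer_id=4 -> matches Karen
All 8 rows appear; 1 has NULL customer.

SQL:
SELECT a.product, b.name AS customer
FROM orders a
LEFT JOIN customers b ON a.customer_id = b.id

Result:
product  | customer
---------+---------
Router   | Xander  
Speaker  | Karen   
Monitor  | Uma     
Keyboard | Beth    
Printer  | Karen   
Lamp     | NULL    
Camera   | Beth    
Desk     | Karen   


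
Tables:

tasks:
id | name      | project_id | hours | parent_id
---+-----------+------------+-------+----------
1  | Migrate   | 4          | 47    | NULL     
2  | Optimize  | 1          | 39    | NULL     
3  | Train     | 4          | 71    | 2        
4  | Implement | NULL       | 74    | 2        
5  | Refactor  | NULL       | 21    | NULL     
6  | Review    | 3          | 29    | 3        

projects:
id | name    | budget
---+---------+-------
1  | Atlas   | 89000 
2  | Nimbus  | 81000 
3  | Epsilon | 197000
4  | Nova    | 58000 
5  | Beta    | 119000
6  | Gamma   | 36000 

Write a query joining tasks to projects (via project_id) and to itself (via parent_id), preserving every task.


Two LEFT JOINs from the same base table tasks: one to projects via project_id, one to tasks itself via parent_id. Both are LEFT so every task is preserved.
Match against projects:
  - task 1 (Migrate): project_id=4 -> matches Nova
  - task 2 (Optimize): project_id=1 -> matches Atlas
  - task 3 (Train): project_id=4 -> matches Nova
  - task 4 (Implement): project_id=NULL, no match -> kept with NULL
  - task 5 (Refactor): project_id=NULL, no match -> kept with NULL
  - task 6 (Review): project_id=3 -> matches Epsilon
Match against tasks (self):
  - task 1 (Migrate): parent_id=NULL -> NULL
  - task 2 (Optimize): parent_id=NULL -> NULL
  - task 3 (Train): parent_id=2 -> Optimize
  - task 4 (Implement): parent_id=2 -> Optimize
  - task 5 (Refactor): parent_id=NULL -> NULL
  - task 6 (Review): parent_id=3 -> Train

SQL:
SELECT a.name, b.name AS project, c.name AS parent
FROM tasks a
LEFT JOIN projects b ON a.project_id = b.id
LEFT JOIN tasks c ON a.parent_id = c.id

Result:
name      | project | parent  
----------+---------+---------
Migrate   | Nova    | NULL    
Optimize  | Atlas   | NULL    
Train     | Nova    | Optimize
Implement | NULL    | Optimize
Refactor  | NULL    | NULL    
Review    | Epsilon | Train   


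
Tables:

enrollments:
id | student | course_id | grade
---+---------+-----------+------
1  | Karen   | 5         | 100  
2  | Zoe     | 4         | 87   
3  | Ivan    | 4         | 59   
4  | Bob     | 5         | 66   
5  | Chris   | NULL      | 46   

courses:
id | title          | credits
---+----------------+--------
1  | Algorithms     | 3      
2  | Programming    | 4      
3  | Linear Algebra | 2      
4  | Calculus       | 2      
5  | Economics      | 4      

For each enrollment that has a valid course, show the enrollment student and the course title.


INNER JOIN keeps only enrollments rows whose course_id matches an id in courses. Walk through each enrollment:
  - enrollment 1 (Karen): course_id=5 -> matches Economics
  - enrollment 2 (Zoe): course_id=4 -> matches Calculus
  - enrollment 3 (Ivan): course_id=4 -> matches Calculus
  - enrollment 4 (Bob): course_id=5 -> matches Economics
  - enrollment 5 (Chris): course_id=NULL, no match -> dropped
So 1 of 5 rows is dropped.

SQL:
SELECT a.student, b.title AS course
FROM enrollments a
INNER JOIN courses b ON a.course_id = b.id

Result:
student | course   
--------+----------
Karen   | Economics
Zoe     | Calculus 
Ivan    | Calculus 
Bob     | Economics


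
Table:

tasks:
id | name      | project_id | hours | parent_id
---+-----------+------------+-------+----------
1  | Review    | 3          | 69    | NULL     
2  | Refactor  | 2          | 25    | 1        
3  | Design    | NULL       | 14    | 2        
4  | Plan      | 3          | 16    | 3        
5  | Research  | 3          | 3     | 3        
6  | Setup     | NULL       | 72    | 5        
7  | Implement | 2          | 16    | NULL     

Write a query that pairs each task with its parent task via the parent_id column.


This is a self-join: tasks is joined to a second copy of itself, matching each row's parent_id to another row's id. Use LEFT JOIN so rows with parent_id=NULL are kept.
  - task 1 (Review): parent_id=NULL -> NULL
  - task 2 (Refactor): parent_id=1 -> Review
  - task 3 (Design): parent_id=2 -> Refactor
  - task 4 (Plan): parent_id=3 -> Design
  - task 5 (Research): parent_id=3 -> Design
  - task 6 (Setup): parent_id=5 -> Research
  - task 7 (Implement): parent_id=NULL -> NULL

SQL:
SELECT a.name AS item, b.name AS parent
FROM tasks a
LEFT JOIN tasks b ON a.parent_id = b.id

Result:
item      | parent  
----------+---------
Review    | NULL    
Refactor  | Review  
Design    | Refactor
Plan      | Design  
Research  | Design  
Setup     | Research
Implement | NULL    


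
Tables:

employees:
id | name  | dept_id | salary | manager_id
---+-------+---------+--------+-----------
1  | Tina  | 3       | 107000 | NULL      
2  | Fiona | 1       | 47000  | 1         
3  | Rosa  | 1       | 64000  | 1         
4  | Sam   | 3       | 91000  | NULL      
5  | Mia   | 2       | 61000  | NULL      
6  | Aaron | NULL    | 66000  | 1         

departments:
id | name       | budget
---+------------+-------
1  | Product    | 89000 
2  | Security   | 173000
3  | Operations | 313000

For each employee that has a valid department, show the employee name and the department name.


INNER JOIN keeps only employees rows whose dept_id matches an id in departments. Walk through each employee:
  - employee 1 (Tina): dept_id=3 -> matches Operations
  - employee 2 (Fiona): dept_id=1 -> matches Product
  - employee 3 (Rosa): dept_id=1 -> matches Product
  - employee 4 (Sam): dept_id=3 -> matches Operations
  - employee 5 (Mia): dept_id=2 -> matches Security
  - employee 6 (Aaron): dept_id=NULL, no match -> dropped
So 1 of 6 rows is dropped.

SQL:
SELECT a.name, b.name AS department
FROM employees a
INNER JOIN departments b ON a.dept_id = b.id

Result:
name  | department
------+-----------
Tina  | Operations
Fiona | Product   
Rosa  | Product   
Sam   | Operations
Mia   | Security  


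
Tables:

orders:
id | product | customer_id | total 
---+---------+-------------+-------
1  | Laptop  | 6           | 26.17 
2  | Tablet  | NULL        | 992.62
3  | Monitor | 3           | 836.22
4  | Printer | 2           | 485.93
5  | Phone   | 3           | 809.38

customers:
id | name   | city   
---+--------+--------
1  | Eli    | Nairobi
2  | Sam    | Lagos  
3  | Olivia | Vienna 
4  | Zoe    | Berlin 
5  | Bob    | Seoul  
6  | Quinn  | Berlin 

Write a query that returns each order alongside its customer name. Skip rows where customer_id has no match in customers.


INNER JOIN keeps only orders rows whose customer_id matches an id in customers. Walk through each order:
  - order 1 (Laptop): customer_id=6 -> matches Quinn
  - order 2 (Tablet): customer_id=NULL, no match -> dropped
  - order 3 (Monitor): customer_id=3 -> matches Olivia
  - order 4 (Printer): customer_id=2 -> matches Sam
  - order 5 (Phone): customer_id=3 -> matches Olivia
So 1 of 5 rows is dropped.

SQL:
SELECT a.product, b.name AS customer
FROM orders a
INNER JOIN customers b ON a.customer_id = b.id

Result:
product | customer
--------+---------
Laptop  | Quinn   
Monitor | Olivia  
Printer | Sam     
Phone   | Olivia  


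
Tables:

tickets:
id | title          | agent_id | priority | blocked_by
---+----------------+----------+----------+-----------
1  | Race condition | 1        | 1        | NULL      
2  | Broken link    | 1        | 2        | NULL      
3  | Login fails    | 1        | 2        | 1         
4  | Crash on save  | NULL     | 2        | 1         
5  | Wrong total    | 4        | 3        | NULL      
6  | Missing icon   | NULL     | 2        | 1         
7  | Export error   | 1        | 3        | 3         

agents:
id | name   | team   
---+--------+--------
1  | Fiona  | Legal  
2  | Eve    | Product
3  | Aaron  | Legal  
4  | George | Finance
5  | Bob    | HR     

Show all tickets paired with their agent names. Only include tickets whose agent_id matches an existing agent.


INNER JOIN keeps only tickets rows whose agent_id matches an id in agents. Walk through each ticket:
  - ticket 1 (Race condition): agent_id=1 -> matches Fiona
  - ticket 2 (Broken link): agent_id=1 -> matches Fiona
  - ticket 3 (Login fails): agent_id=1 -> matches Fiona
  - ticket 4 (Crash on save): agent_id=NULL, no match -> dropped
  - ticket 5 (Wrong total): agent_id=4 -> matches George
  - ticket 6 (Missing icon): agent_id=NULL, no match -> dropped
  - ticket 7 (Export error): agent_id=1 -> matches Fiona
So 2 of 7 rows are dropped.

SQL:
SELECT a.title, b.name AS agent
FROM tickets a
INNER JOIN agents b ON a.agent_id = b.id

Result:
title          | agent 
---------------+-------
Race condition | Fiona 
Broken link    | Fiona 
Login fails    | Fiona 
Wrong total    | George
Export error   | Fiona 


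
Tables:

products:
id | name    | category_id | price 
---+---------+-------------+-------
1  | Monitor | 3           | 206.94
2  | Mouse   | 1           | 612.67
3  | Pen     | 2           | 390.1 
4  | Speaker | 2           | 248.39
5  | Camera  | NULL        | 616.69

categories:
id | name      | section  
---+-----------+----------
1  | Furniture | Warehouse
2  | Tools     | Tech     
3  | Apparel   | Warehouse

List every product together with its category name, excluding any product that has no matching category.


INNER JOIN keeps only products rows whose category_id matches an id in categories. Walk through each product:
  - product 1 (Monitor): category_id=3 -> matches Apparel
  - product 2 (Mouse): category_id=1 -> matches Furniture
  - product 3 (Pen): category_id=2 -> matches Tools
  - product 4 (Speaker): category_id=2 -> matches Tools
  - product 5 (Camera): category_id=NULL, no match -> dropped
So 1 of 5 rows is dropped.

SQL:
SELECT a.name, b.name AS category
FROM products a
INNER JOIN categories b ON a.category_id = b.id

Result:
name    | category 
--------+----------
Monitor | Apparel  
Mouse   | Furniture
Pen     | Tools    
Speaker | Tools    


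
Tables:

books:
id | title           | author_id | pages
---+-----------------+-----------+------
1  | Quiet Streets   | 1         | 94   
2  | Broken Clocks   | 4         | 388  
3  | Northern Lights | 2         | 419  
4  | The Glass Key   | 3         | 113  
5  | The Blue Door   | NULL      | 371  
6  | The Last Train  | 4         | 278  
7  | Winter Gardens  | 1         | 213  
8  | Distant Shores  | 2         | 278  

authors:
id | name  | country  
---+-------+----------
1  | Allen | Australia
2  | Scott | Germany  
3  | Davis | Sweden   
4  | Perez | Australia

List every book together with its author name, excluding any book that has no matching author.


INNER JOIN keeps only books rows whose author_id matches an id in authors. Walk through each book:
  - book 1 (Quiet Streets): author_id=1 -> matches Allen
  - book 2 (Broken Clocks): author_id=4 -> matches Perez
  - book 3 (Northern Lights): author_id=2 -> matches Scott
  - book 4 (The Glass Key): author_id=3 -> matches Davis
  - book 5 (The Blue Door): author_id=NULL, no match -> dropped
  - book 6 (The Last Train): author_id=4 -> matches Perez
  - book 7 (Winter Gardens): author_id=1 -> matches Allen
  - book 8 (Distant Shores): author_id=2 -> matches Scott
So 1 of 8 rows is dropped.

SQL:
SELECT a.title, b.name AS author
FROM books a
INNER JOIN authors b ON a.author_id = b.id

Result:
title           | author
----------------+-------
Quiet Streets   | Allen 
Broken Clocks   | Perez 
Northern Lights | Scott 
The Glass Key   | Davis 
The Last Train  | Perez 
Winter Gardens  | Allen 
Distant Shores  | Scott 


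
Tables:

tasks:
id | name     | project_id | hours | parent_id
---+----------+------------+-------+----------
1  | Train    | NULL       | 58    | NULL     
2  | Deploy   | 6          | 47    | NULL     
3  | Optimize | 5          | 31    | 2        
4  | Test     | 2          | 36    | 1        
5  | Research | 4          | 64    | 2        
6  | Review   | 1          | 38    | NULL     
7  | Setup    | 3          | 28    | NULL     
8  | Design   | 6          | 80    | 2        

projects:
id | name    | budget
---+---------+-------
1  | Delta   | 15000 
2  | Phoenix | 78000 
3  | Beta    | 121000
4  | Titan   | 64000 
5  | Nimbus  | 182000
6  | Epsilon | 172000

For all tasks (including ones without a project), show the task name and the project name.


LEFT JOIN keeps every row from tasks (the left table); where project_id has no match in projects, the project columns become NULL. Walk through each task:
  - task 1 (Train): project_id=NULL, no match -> kept with NULL
  - task 2 (Deploy): project_id=6 -> matches Epsilon
  - task 3 (Optimize): project_id=5 -> matches Nimbus
  - task 4 (Test): project_id=2 -> matches Phoenix
  - task 5 (Research): project_id=4 -> matches Titan
  - task 6 (Review): project_id=1 -> matches Delta
  - task 7 (Setup): project_id=3 -> matches Beta
  - task 8 (Design): project_id=6 -> matches Epsilon
All 8 rows appear; 1 has NULL project.

SQL:
SELECT a.name, b.name AS project
FROM tasks a
LEFT JOIN projects b ON a.project_id = b.id

Result:
name     | project
---------+--------
Train    | NULL   
Deploy   | Epsilon
Optimize | Nimbus 
Test     | Phoenix
Research | Titan  
Review   | Delta  
Setup    | Beta   
Design   | Epsilon


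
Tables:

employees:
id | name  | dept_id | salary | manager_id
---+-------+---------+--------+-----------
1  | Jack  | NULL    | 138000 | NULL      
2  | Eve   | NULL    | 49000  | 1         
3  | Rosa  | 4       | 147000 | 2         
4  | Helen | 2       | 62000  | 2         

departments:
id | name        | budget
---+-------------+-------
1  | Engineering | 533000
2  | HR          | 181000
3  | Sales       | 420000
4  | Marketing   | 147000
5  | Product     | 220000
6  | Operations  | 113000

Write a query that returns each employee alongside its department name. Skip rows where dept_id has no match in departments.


INNER JOIN keeps only employees rows whose dept_id matches an id in departments. Walk through each employee:
  - employee 1 (Jack): dept_id=NULL, no match -> dropped
  - employee 2 (Eve): dept_id=NULL, no match -> dropped
  - employee 3 (Rosa): dept_id=4 -> matches Marketing
  - employee 4 (Helen): dept_id=2 -> matches HR
So 2 of 4 rows are dropped.

SQL:
SELECT a.name, b.name AS department
FROM employees a
INNER JOIN departments b ON a.dept_id = b.id

Result:
name  | department
------+-----------
Rosa  | Marketing 
Helen | HR        


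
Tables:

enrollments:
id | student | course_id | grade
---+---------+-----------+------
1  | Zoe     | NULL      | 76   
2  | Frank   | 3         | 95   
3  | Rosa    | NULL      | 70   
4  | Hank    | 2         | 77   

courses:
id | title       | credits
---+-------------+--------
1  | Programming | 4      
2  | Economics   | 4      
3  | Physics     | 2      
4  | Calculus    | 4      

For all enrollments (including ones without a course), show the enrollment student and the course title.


LEFT JOIN keeps every row from enrollments (the left table); where course_id has no match in courses, the course columns become NULL. Walk through each enrollment:
  - enrollment 1 (Zoe): course_id=NULL, no match -> kept with NULL
  - enrollment 2 (Frank): course_id=3 -> matches Physics
  - enrollment 3 (Rosa): course_id=NULL, no match -> kept with NULL
  - enrollment 4 (Hank): course_id=2 -> matches Economics
All 4 rows appear; 2 have NULL course.

SQL:
SELECT a.student, b.title AS course
FROM enrollments a
LEFT JOIN courses b ON a.course_id = b.id

Result:
student | course   
--------+----------
Zoe     | NULL     
Frank   | Physics  
Rosa    | NULL     
Hank    | Economics


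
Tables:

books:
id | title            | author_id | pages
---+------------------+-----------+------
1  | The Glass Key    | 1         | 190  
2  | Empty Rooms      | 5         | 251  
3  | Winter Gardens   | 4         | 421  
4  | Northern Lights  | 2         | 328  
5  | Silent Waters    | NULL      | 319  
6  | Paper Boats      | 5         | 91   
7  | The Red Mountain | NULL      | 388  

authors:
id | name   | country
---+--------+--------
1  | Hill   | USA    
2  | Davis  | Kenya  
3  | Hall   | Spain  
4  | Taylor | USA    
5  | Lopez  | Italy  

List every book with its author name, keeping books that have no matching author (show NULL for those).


LEFT JOIN keeps every row from books (the left table); where author_id has no match in authors, the author columns become NULL. Walk through each book:
  - book 1 (The Glass Key): author_id=1 -> matches Hill
  - book 2 (Empty Rooms): author_id=5 -> matches Lopez
  - book 3 (Winter Gardens): author_id=4 -> matches Taylor
  - book 4 (Northern Lights): author_id=2 -> matches Davis
  - book 5 (Silent Waters): author_id=NULL, no match -> kept with NULL
  - book 6 (Paper Boats): author_id=5 -> matches Lopez
  - book 7 (The Red Mountain): author_id=NULL, no match -> kept with NULL
All 7 rows appear; 2 have NULL author.

SQL:
SELECT a.title, b.name AS author
FROM books a
LEFT JOIN authors b ON a.author_id = b.id

Result:
title            | author
-----------------+-------
The Glass Key    | Hill  
Empty Rooms      | Lopez 
Winter Gardens   | Taylor
Northern Lights  | Davis 
Silent Waters    | NULL  
Paper Boats      | Lopez 
The Red Mountain | NULL  


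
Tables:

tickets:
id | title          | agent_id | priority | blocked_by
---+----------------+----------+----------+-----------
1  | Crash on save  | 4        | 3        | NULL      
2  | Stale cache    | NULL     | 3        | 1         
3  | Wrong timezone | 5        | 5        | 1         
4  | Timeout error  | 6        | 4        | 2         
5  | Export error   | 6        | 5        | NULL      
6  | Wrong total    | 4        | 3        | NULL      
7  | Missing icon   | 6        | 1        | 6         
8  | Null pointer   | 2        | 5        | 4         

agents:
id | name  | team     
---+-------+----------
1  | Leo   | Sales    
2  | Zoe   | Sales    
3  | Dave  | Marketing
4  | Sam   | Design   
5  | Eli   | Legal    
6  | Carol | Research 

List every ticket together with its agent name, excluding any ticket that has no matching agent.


INNER JOIN keeps only tickets rows whose agent_id matches an id in agents. Walk through each ticket:
  - ticket 1 (Crash on save): agent_id=4 -> matches Sam
  - ticket 2 (Stale cache): agent_id=NULL, no match -> dropped
  - ticket 3 (Wrong timezone): agent_id=5 -> matches Eli
  - ticket 4 (Timeout error): agent_id=6 -> matches Carol
  - ticket 5 (Export error): agent_id=6 -> matches Carol
  - ticket 6 (Wrong total): agent_id=4 -> matches Sam
  - ticket 7 (Missing icon): agent_id=6 -> matches Carol
  - ticket 8 (Null pointer): agent_id=2 -> matches Zoe
So 1 of 8 rows is dropped.

SQL:
SELECT a.title, b.name AS agent
FROM tickets a
INNER JOIN agents b ON a.agent_id = b.id

Result:
title          | agent
---------------+------
Crash on save  | Sam  
Wrong timezone | Eli  
Timeout error  | Carol
Export error   | Carol
Wrong total    | Sam  
Missing icon   | Carol
Null pointer   | Zoe  


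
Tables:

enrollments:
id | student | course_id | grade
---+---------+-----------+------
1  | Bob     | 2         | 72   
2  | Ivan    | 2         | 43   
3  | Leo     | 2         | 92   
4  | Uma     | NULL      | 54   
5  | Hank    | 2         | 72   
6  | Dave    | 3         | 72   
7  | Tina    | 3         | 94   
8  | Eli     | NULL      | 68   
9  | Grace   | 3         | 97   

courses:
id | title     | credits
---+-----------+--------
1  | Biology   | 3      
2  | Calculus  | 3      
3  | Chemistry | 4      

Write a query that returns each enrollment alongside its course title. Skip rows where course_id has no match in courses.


INNER JOIN keeps only enrollments rows whose course_id matches an id in courses. Walk through each enrollment:
  - enrollment 1 (Bob): course_id=2 -> matches Calculus
  - enrollment 2 (Ivan): course_id=2 -> matches Calculus
  - enrollment 3 (Leo): course_id=2 -> matches Calculus
  - enrollment 4 (Uma): course_id=NULL, no match -> dropped
  - enrollment 5 (Hank): course_id=2 -> matches Calculus
  - enrollment 6 (Dave): course_id=3 -> matches Chemistry
  - enrollment 7 (Tina): course_id=3 -> matches Chemistry
  - enrollment 8 (Eli): course_id=NULL, no match -> dropped
  - enrollment 9 (Grace): course_id=3 -> matches Chemistry
So 2 of 9 rows are dropped.

SQL:
SELECT a.student, b.title AS course
FROM enrollments a
INNER JOIN courses b ON a.course_id = b.id

Result:
student | course   
--------+----------
Bob     | Calculus 
Ivan    | Calculus 
Leo     | Calculus 
Hank    | Calculus 
Dave    | Chemistry
Tina    | Chemistry
Grace   | Chemistry


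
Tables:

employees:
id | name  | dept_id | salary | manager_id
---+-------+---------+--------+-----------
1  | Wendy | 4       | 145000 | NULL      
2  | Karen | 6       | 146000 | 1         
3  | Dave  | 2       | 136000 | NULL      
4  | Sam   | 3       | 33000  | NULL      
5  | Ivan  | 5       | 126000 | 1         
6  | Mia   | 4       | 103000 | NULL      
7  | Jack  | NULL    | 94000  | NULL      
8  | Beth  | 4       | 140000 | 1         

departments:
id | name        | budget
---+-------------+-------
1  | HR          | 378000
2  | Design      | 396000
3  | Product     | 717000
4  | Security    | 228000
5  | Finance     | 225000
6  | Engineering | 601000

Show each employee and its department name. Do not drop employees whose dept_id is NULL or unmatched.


LEFT JOIN keeps every row from employees (the left table); where dept_id has no match in departments, the department columns become NULL. Walk through each employee:
  - employee 1 (Wendy): dept_id=4 -> matches Security
  - employee 2 (Karen): dept_id=6 -> matches Engineering
  - employee 3 (Dave): dept_id=2 -> matches Design
  - employee 4 (Sam): dept_id=3 -> matches Product
  - employee 5 (Ivan): dept_id=5 -> matches Finance
  - employee 6 (Mia): dept_id=4 -> matches Security
  - employee 7 (Jack): dept_id=NULL, no match -> kept with NULL
  - employee 8 (Beth): dept_id=4 -> matches Security
All 8 rows appear; 1 has NULL department.

SQL:
SELECT a.name, b.name AS department
FROM employees a
LEFT JOIN departments b ON a.dept_id = b.id

Result:
name  | department 
------+------------
Wendy | Security   
Karen | Engineering
Dave  | Design     
Sam   | Product    
Ivan  | Finance    
Mia   | Security   
Jack  | NULL       
Beth  | Security   


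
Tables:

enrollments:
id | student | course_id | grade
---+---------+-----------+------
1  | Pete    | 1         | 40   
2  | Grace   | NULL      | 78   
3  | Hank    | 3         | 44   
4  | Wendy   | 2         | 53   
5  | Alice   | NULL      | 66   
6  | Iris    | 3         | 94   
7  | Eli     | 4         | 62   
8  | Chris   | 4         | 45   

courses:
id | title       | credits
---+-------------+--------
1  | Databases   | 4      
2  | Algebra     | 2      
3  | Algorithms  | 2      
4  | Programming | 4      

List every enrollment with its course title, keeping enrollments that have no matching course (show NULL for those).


LEFT JOIN keeps every row from enrollments (the left table); where course_id has no match in courses, the course columns become NULL. Walk through each enrollment:
  - enrollment 1 (Pete): course_id=1 -> matches Databases
  - enrollment 2 (Grace): course_id=NULL, no match -> kept with NULL
  - enrollment 3 (Hank): course_id=3 -> matches Algorithms
  - enrollment 4 (Wendy): course_id=2 -> matches Algebra
  - enrollment 5 (Alice): course_id=NULL, no match -> kept with NULL
  - enrollment 6 (Iris): course_id=3 -> matches Algorithms
  - enrollment 7 (Eli): course_id=4 -> matches Programming
  - enrollment 8 (Chris): course_id=4 -> matches Programming
All 8 rows appear; 2 have NULL course.

SQL:
SELECT a.student, b.title AS course
FROM enrollments a
LEFT JOIN courses b ON a.course_id = b.id

Result:
student | course     
--------+------------
Pete    | Databases  
Grace   | NULL       
Hank    | Algorithms 
Wendy   | Algebra    
Alice   | NULL       
Iris    | Algorithms 
Eli     | Programming
Chris   | Programming


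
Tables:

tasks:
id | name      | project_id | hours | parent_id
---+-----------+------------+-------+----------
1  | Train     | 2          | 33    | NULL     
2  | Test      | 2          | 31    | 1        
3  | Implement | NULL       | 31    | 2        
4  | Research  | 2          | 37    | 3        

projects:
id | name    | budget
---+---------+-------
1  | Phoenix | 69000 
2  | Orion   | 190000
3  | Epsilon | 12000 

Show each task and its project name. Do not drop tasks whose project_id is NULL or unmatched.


LEFT JOIN keeps every row from tasks (the left table); where project_id has no match in projects, the project columns become NULL. Walk through each task:
  - task 1 (Train): project_id=2 -> matches Orion
  - task 2 (Test): project_id=2 -> matches Orion
  - task 3 (Implement): project_id=NULL, no match -> kept with NULL
  - task 4 (Research): project_id=2 -> matches Orion
All 4 rows appear; 1 has NULL project.

SQL:
SELECT a.name, b.name AS project
FROM tasks a
LEFT JOIN projects b ON a.project_id = b.id

Result:
name      | project
----------+--------
Train     | Orion  
Test      | Orion  
Implement | NULL   
Research  | Orion  


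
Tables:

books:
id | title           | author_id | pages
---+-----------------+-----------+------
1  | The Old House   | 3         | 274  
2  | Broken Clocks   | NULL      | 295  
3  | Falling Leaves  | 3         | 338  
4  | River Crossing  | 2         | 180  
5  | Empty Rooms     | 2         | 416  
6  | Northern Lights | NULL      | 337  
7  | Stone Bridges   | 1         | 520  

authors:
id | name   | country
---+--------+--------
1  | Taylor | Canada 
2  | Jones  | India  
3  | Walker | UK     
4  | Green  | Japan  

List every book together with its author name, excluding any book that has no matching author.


INNER JOIN keeps only books rows whose author_id matches an id in authors. Walk through each book:
  - book 1 (The Old House): author_id=3 -> matches Walker
  - book 2 (Broken Clocks): author_id=NULL, no match -> dropped
  - book 3 (Falling Leaves): author_id=3 -> matches Walker
  - book 4 (River Crossing): author_id=2 -> matches Jones
  - book 5 (Empty Rooms): author_id=2 -> matches Jones
  - book 6 (Northern Lights): author_id=NULL, no match -> dropped
  - book 7 (Stone Bridges): author_id=1 -> matches Taylor
So 2 of 7 rows are dropped.

SQL:
SELECT a.title, b.name AS author
FROM books a
INNER JOIN authors b ON a.author_id = b.id

Result:
title          | author
---------------+-------
The Old House  | Walker
Falling Leaves | Walker
River Crossing | Jones 
Empty Rooms    | Jones 
Stone Bridges  | Taylor


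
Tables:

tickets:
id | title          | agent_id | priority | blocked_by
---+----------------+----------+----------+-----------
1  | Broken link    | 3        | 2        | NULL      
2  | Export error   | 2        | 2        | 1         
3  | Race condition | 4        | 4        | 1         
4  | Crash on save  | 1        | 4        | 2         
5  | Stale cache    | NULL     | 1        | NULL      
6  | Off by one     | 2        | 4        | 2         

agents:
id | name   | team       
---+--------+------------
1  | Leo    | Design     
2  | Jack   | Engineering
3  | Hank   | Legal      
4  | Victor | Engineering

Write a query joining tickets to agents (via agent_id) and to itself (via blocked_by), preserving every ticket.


Two LEFT JOINs from the same base table tickets: one to agents via agent_id, one to tickets itself via blocked_by. Both are LEFT so every ticket is preserved.
Match against agents:
  - ticket 1 (Broken link): agent_id=3 -> matches Hank
  - ticket 2 (Export error): agent_id=2 -> matches Jack
  - ticket 3 (Race condition): agent_id=4 -> matches Victor
  - ticket 4 (Crash on save): agent_id=1 -> matches Leo
  - ticket 5 (Stale cache): agent_id=NULL, no match -> kept with NULL
  - ticket 6 (Off by one): agent_id=2 -> matches Jack
Match against tickets (self):
  - ticket 1 (Broken link): blocked_by=NULL -> NULL
  - ticket 2 (Export error): blocked_by=1 -> Broken link
  - ticket 3 (Race condition): blocked_by=1 -> Broken link
  - ticket 4 (Crash on save): blocked_by=2 -> Export error
  - ticket 5 (Stale cache): blocked_by=NULL -> NULL
  - ticket 6 (Off by one): blocked_by=2 -> Export error

SQL:
SELECT a.title, b.name AS agent, c.title AS blocked_by
FROM tickets a
LEFT JOIN agents b ON a.agent_id = b.id
LEFT JOIN tickets c ON a.blocked_by = c.id

Result:
title          | agent  | blocked_by  
---------------+--------+-------------
Broken link    | Hank   | NULL        
Export error   | Jack   | Broken link 
Race condition | Victor | Broken link 
Crash on save  | Leo    | Export error
Stale cache    | NULL   | NULL        
Off by one     | Jack   | Export error
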